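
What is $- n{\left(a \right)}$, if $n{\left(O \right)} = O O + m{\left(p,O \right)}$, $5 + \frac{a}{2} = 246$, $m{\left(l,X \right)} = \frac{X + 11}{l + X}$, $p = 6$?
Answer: $- \frac{113374605}{488} \approx -2.3233 \cdot 10^{5}$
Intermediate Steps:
$m{\left(l,X \right)} = \frac{11 + X}{X + l}$
$a = 482$ ($a = -10 + 2 \cdot 246 = -10 + 492 = 482$)
$n{\left(O \right)} = O^{2} + \frac{11 + O}{6 + O}$ ($n{\left(O \right)} = O O + \frac{11 + O}{O + 6} = O^{2} + \frac{11 + O}{6 + O}$)
$- n{\left(a \right)} = - \frac{11 + 482 + 482^{2} \left(6 + 482\right)}{6 + 482} = - \frac{11 + 482 + 232324 \cdot 488}{488} = - \frac{11 + 482 + 113374112}{488} = - \frac{113374605}{488}$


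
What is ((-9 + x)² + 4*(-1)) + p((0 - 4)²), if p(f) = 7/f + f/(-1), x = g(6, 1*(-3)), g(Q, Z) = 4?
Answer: 87/16 ≈ 5.4375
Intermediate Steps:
x = 4
p(f) = -f + 7/f (p(f) = 7/f + f*(-1) = 7/f - f = -f + 7/f)
((-9 + x)² + 4*(-1)) + p((0 - 4)²) = ((-9 + 4)² + 4*(-1)) + (-(0 - 4)² + 7/((0 - 4)²)) = ((-5)² - 4) + (-1*(-4)² + 7/((-4)²)) = (25 - 4) + (-1*16 + 7/16) = 21 + (-16 + 7*(1/16)) = 21 + (-16 + 7/16) = 21 - 249/16 = 87/16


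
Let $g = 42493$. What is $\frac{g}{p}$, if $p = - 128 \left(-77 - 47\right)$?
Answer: $\frac{42493}{15872} \approx 2.6772$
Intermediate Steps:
$p = 15872$ ($p = \left(-128\right) \left(-124\right) = 15872$)
$\frac{g}{p} = \frac{42493}{15872}$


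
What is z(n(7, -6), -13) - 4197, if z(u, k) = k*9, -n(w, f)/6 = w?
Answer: -4314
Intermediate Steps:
n(w, f) = -6*w
z(u, k) = 9*k
z(n(7, -6), -13) - 4197 = 9*(-13) - 4197 = -117 - 4197 = -4314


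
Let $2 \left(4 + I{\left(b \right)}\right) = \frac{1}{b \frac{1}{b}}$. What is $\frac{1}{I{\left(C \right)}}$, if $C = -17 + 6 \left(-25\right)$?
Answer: $- \frac{2}{7} \approx -0.28571$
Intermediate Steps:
$C = -167$ ($C = -17 - 150 = -167$)
$I{\left(b \right)} = - \frac{7}{2}$ ($I{\left(b \right)} = -4 + \frac{1}{2 \frac{b}{b}} = -4 + \frac{1}{2 \cdot 1} = -4 + \frac{1}{2} \cdot 1 = -4 + \frac{1}{2} = - \frac{7}{2}$)
$\frac{1}{I{\left(C \right)}} = \frac{1}{- \frac{7}{2}} = - \frac{2}{7}$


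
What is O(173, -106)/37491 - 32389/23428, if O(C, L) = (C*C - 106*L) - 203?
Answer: -84879421/292779716 ≈ -0.28991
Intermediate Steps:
O(C, L) = -203 + C² - 106*L (O(C, L) = (C² - 106*L) - 203 = -203 + C² - 106*L)
O(173, -106)/37491 - 32389/23428 = (-203 + 173² - 106*(-106))/37491 - 32389/23428 = (-203 + 29929 + 11236)*(1/37491) - 32389*1/23428 = 40962*(1/37491) - 32389/23428 = 13654/12497 - 32389/23428 = -84879421/292779716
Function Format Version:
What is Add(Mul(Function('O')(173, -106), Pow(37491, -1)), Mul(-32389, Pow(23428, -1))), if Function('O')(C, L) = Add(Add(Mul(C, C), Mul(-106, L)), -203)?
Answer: Rational(-84879421, 292779716) ≈ -0.28991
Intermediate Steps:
Function('O')(C, L) = Add(-203, Pow(C, 2), Mul(-106, L)) (Function('O')(C, L) = Add(Add(Pow(C, 2), Mul(-106, L)), -203) = Add(-203, Pow(C, 2), Mul(-106, L)))
Add(Mul(Function('O')(173, -106), Pow(37491, -1)), Mul(-32389, Pow(23428, -1))) = Add(Mul(Add(-203, Pow(173, 2), Mul(-106, -106)), Pow(37491, -1)), Mul(-32389, Pow(23428, -1))) = Add(Mul(Add(-203, 29929, 11236), Rational(1, 37491)), Mul(-32389, Rational(1, 23428))) = Add(Mul(40962, Rational(1, 37491)), Rational(-32389, 23428)) = Add(Rational(13654, 12497), Rational(-32389, 23428)) = Rational(-84879421, 292779716)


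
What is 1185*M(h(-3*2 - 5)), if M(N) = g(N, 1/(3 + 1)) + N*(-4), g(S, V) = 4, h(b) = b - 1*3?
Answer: 71100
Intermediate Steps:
h(b) = -3 + b (h(b) = b - 3 = -3 + b)
M(N) = 4 - 4*N (M(N) = 4 + N*(-4) = 4 - 4*N)
1185*M(h(-3*2 - 5)) = 1185*(4 - 4*(-3 + (-3*2 - 5))) = 1185*(4 - 4*(-3 + (-6 - 5))) = 1185*(4 - 4*(-3 - 11)) = 1185*(4 - 4*(-14)) = 1185*(4 + 56) = 1185*60 = 71100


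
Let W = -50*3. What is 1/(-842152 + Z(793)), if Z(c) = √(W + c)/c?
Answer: -529586443048/445992282185758653 - 793*√643/445992282185758653 ≈ -1.1874e-6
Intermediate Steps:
W = -150
Z(c) = √(-150 + c)/c
1/(-842152 + Z(793)) = 1/(-842152 + √(-150 + 793)/793) = 1/(-842152 + √643/793)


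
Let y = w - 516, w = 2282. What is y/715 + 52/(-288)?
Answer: 117857/51480 ≈ 2.2894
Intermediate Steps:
y = 1766 (y = 2282 - 516 = 1766)
y/715 + 52/(-288) = 1766/715 + 52/(-288) = 1766*(1/715) + 52*(-1/288) = 1766/715 - 13/72 = 117857/51480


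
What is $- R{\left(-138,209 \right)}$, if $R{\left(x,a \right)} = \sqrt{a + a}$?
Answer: $- \sqrt{418} \approx -20.445$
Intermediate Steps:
$R{\left(x,a \right)} = \sqrt{2} \sqrt{a}$ ($R{\left(x,a \right)} = \sqrt{2 a} = \sqrt{2} \sqrt{a}$)
$- R{\left(-138,209 \right)} = - \sqrt{2} \sqrt{209} = - \sqrt{418}$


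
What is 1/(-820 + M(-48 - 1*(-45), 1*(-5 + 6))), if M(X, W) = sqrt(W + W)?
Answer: -410/336199 - sqrt(2)/672398 ≈ -0.0012216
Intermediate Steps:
M(X, W) = sqrt(2)*sqrt(W) (M(X, W) = sqrt(2*W) = sqrt(2)*sqrt(W))
1/(-820 + M(-48 - 1*(-45), 1*(-5 + 6))) = 1/(-820 + sqrt(2)*sqrt(1*(-5 + 6))) = 1/(-820 + sqrt(2)*sqrt(1*1)) = 1/(-820 + sqrt(2)*sqrt(1)) = 1/(-820 + sqrt(2)*1) = 1/(-820 + sqrt(2))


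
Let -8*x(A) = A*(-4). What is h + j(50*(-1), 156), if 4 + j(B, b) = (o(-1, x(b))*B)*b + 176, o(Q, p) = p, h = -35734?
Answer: -643962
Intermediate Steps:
x(A) = A/2 (x(A) = -A*(-4)/8 = -(-1)*A/2 = A/2)
j(B, b) = 172 + B*b²/2 (j(B, b) = -4 + (((b/2)*B)*b + 176) = -4 + ((B*b/2)*b + 176) = -4 + (B*b²/2 + 176) = -4 + (176 + B*b²/2) = 172 + B*b²/2)
h + j(50*(-1), 156) = -35734 + (172 + (½)*(50*(-1))*156²) = -35734 + (172 + (½)*(-50)*24336) = -35734 + (172 - 608400) = -35734 - 608228 = -643962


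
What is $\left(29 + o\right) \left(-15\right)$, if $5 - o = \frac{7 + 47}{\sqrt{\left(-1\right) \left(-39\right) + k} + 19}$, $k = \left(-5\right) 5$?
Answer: $- \frac{161580}{347} - \frac{810 \sqrt{14}}{347} \approx -474.38$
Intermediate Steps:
$k = -25$
$o = 5 - \frac{54}{19 + \sqrt{14}}$ ($o = 5 - \frac{7 + 47}{\sqrt{\left(-1\right) \left(-39\right) - 25} + 19} = 5 - \frac{54}{\sqrt{39 - 25} + 19} = 5 - \frac{54}{\sqrt{14} + 19} = 5 - \frac{54}{19 + \sqrt{14}} \approx 2.6255$)
$\left(29 + o\right) \left(-15\right) = \left(29 + \left(\frac{709}{347} + \frac{54 \sqrt{14}}{347}\right)\right) \left(-15\right) = \left(\frac{10772}{347} + \frac{54 \sqrt{14}}{347}\right) \left(-15\right) = - \frac{161580}{347} - \frac{810 \sqrt{14}}{347}$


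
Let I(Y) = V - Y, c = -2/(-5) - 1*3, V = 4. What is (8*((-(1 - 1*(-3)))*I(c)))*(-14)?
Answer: 14784/5 ≈ 2956.8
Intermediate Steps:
c = -13/5 (c = -2*(-1/5) - 3 = 2/5 - 3 = -13/5 ≈ -2.6000)
I(Y) = 4 - Y
(8*((-(1 - 1*(-3)))*I(c)))*(-14) = (8*((-(1 - 1*(-3)))*(4 - 1*(-13/5))))*(-14) = (8*((-(1 + 3))*(4 + 13/5)))*(-14) = (8*(-1*4*(33/5)))*(-14) = (8*(-4*33/5))*(-14) = (8*(-132/5))*(-14) = -1056/5*(-14) = 14784/5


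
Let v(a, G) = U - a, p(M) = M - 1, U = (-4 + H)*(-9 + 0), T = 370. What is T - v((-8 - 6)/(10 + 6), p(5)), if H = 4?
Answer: 2953/8 ≈ 369.13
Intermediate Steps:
U = 0 (U = (-4 + 4)*(-9 + 0) = 0*(-9) = 0)
p(M) = -1 + M
v(a, G) = -a (v(a, G) = 0 - a = -a)
T - v((-8 - 6)/(10 + 6), p(5)) = 370 - (-1)*(-8 - 6)/(10 + 6) = 370 - (-1)*(-14/16) = 370 - (-1)*(-14*1/16) = 370 - (-1)*(-7)/8 = 370 - 1*7/8 = 370 - 7/8 = 2953/8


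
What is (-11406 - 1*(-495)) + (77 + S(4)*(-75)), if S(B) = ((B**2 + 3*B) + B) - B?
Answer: -12934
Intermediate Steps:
S(B) = B**2 + 3*B (S(B) = (B**2 + 4*B) - B = B**2 + 3*B)
(-11406 - 1*(-495)) + (77 + S(4)*(-75)) = (-11406 - 1*(-495)) + (77 + (4*(3 + 4))*(-75)) = (-11406 + 495) + (77 + (4*7)*(-75)) = -10911 + (77 + 28*(-75)) = -10911 + (77 - 2100) = -10911 - 2023 = -12934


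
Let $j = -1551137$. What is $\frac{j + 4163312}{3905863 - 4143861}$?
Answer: $- \frac{2612175}{237998} \approx -10.976$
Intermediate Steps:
$\frac{j + 4163312}{3905863 - 4143861} = \frac{-1551137 + 4163312}{3905863 - 4143861} = \frac{2612175}{-237998} = 2612175 \left(- \frac{1}{237998}\right) = - \frac{2612175}{237998}$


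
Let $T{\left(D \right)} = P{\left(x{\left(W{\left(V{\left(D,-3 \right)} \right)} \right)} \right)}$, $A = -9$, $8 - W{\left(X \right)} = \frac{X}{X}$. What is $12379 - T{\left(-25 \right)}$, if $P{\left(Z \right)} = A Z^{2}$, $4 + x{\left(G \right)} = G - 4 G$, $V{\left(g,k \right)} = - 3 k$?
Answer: $18004$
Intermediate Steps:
$W{\left(X \right)} = 7$ ($W{\left(X \right)} = 8 - \frac{X}{X} = 8 - 1 = 7$)
$x{\left(G \right)} = -4 - 3 G$ ($x{\left(G \right)} = -4 + \left(G - 4 G\right) = -4 - 3 G$)
$P{\left(Z \right)} = - 9 Z^{2}$
$T{\left(D \right)} = -5625$ ($T{\left(D \right)} = - 9 \left(-4 - 21\right)^{2} = - 9 \left(-25\right)^{2} = \left(-9\right) 625 = -5625$)
$12379 - T{\left(-25 \right)} = 12379 - -5625 = 12379 + 5625 = 18004$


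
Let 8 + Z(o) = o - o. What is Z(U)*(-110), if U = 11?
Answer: 880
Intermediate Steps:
Z(o) = -8 (Z(o) = -8 + (o - o) = -8 + 0 = -8)
Z(U)*(-110) = -8*(-110) = 880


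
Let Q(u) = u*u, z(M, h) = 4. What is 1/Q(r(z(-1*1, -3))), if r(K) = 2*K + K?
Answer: 1/144 ≈ 0.0069444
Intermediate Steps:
r(K) = 3*K
Q(u) = u²
1/Q(r(z(-1*1, -3))) = 1/((3*4)²) = 1/(12²) = 1/144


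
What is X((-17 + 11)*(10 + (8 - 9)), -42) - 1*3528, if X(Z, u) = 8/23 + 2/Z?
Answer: -2190695/621 ≈ -3527.7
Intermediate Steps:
X(Z, u) = 8/23 + 2/Z (X(Z, u) = 8*(1/23) + 2/Z = 8/23 + 2/Z)
X((-17 + 11)*(10 + (8 - 9)), -42) - 1*3528 = (8/23 + 2/(((-17 + 11)*(10 + (8 - 9))))) - 1*3528 = (8/23 + 2/((-6*(10 - 1)))) - 3528 = (8/23 + 2/((-6*9))) - 3528 = (8/23 + 2/(-54)) - 3528 = (8/23 + 2*(-1/54)) - 3528 = (8/23 - 1/27) - 3528 = 193/621 - 3528 = -2190695/621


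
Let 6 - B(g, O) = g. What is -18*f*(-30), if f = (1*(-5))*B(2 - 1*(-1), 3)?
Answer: -8100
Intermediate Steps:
B(g, O) = 6 - g
f = -15 (f = (1*(-5))*(6 - (2 - 1*(-1))) = -5*(6 - (2 + 1)) = -5*(6 - 1*3) = -5*(6 - 3) = -5*3 = -15)
-18*f*(-30) = -18*(-15)*(-30) = 270*(-30) = -8100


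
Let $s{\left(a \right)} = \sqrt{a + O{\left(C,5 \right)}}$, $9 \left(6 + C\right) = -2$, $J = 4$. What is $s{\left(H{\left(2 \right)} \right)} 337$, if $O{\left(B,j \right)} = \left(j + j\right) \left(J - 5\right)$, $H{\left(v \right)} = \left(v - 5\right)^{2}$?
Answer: $337 i \approx 337.0 i$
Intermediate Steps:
$C = - \frac{56}{9}$ ($C = -6 + \frac{1}{9} \left(-2\right) = -6 - \frac{2}{9} = - \frac{56}{9} \approx -6.2222$)
$H{\left(v \right)} = \left(-5 + v\right)^{2}$
$O{\left(B,j \right)} = - 2 j$ ($O{\left(B,j \right)} = \left(j + j\right) \left(4 - 5\right) = 2 j \left(-1\right) = - 2 j$)
$s{\left(a \right)} = \sqrt{-10 + a}$ ($s{\left(a \right)} = \sqrt{a - 10} = \sqrt{-10 + a}$)
$s{\left(H{\left(2 \right)} \right)} 337 = \sqrt{-10 + \left(-5 + 2\right)^{2}} \cdot 337 = \sqrt{-10 + \left(-3\right)^{2}} \cdot 337 = \sqrt{-10 + 9} \cdot 337 = \sqrt{-1} \cdot 337 = i 337 = 337 i$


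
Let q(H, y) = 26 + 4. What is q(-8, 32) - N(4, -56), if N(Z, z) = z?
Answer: 86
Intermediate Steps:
q(H, y) = 30
q(-8, 32) - N(4, -56) = 30 - 1*(-56) = 30 + 56 = 86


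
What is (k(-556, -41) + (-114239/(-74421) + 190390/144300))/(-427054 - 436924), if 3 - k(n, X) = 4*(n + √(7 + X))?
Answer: -798209867333/309273893409780 + 2*I*√34/431989 ≈ -0.0025809 + 2.6996e-5*I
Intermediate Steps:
k(n, X) = 3 - 4*n - 4*√(7 + X) (k(n, X) = 3 - 4*(n + √(7 + X)) = 3 - (4*n + 4*√(7 + X)) = 3 + (-4*n - 4*√(7 + X)) = 3 - 4*n - 4*√(7 + X))
(k(-556, -41) + (-114239/(-74421) + 190390/144300))/(-427054 - 436924) = ((3 - 4*(-556) - 4*√(7 - 41)) + (-114239/(-74421) + 190390/144300))/(-427054 - 436924) = ((3 + 2224 - 4*I*√34) + (-114239*(-1/74421) + 190390*(1/144300)))/(-863978) = ((3 + 2224 - 4*I*√34) + (114239/74421 + 19039/14430))*(-1/863978) = ((3 + 2224 - 4*I*√34) + 1021790063/357965010)*(-1/863978) = ((2227 - 4*I*√34) + 1021790063/357965010)*(-1/863978) = (798209867333/357965010 - 4*I*√34)*(-1/863978) = -798209867333/309273893409780 + 2*I*√34/431989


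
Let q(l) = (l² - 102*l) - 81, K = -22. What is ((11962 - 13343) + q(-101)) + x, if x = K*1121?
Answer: -5621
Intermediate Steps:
q(l) = -81 + l² - 102*l
x = -24662 (x = -22*1121 = -24662)
((11962 - 13343) + q(-101)) + x = ((11962 - 13343) + (-81 + (-101)² - 102*(-101))) - 24662 = (-1381 + (-81 + 10201 + 10302)) - 24662 = (-1381 + 20422) - 24662 = 19041 - 24662 = -5621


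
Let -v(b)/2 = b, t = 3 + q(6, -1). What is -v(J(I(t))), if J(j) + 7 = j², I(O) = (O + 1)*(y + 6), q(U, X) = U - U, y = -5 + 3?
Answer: 498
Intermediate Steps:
y = -2
q(U, X) = 0
t = 3 (t = 3 + 0 = 3)
I(O) = 4 + 4*O (I(O) = (O + 1)*(-2 + 6) = (1 + O)*4 = 4 + 4*O)
J(j) = -7 + j²
v(b) = -2*b
-v(J(I(t))) = -(-2)*(-7 + (4 + 4*3)²) = -(-2)*(-7 + (4 + 12)²) = -(-2)*(-7 + 16²) = -(-2)*(-7 + 256) = -(-2)*249 = -1*(-498) = 498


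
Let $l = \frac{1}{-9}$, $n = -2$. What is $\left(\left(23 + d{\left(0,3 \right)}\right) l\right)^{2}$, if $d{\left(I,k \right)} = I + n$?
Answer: $\frac{49}{9} \approx 5.4444$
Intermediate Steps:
$l = - \frac{1}{9} \approx -0.11111$
$d{\left(I,k \right)} = -2 + I$ ($d{\left(I,k \right)} = I - 2 = -2 + I$)
$\left(\left(23 + d{\left(0,3 \right)}\right) l\right)^{2} = \left(\left(23 + \left(-2 + 0\right)\right) \left(- \frac{1}{9}\right)\right)^{2} = \left(\left(23 - 2\right) \left(- \frac{1}{9}\right)\right)^{2} = \left(21 \left(- \frac{1}{9}\right)\right)^{2} = \left(- \frac{7}{3}\right)^{2} = \frac{49}{9}$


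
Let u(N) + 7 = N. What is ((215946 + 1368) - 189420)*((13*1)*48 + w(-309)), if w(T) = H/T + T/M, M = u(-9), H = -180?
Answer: 14799705633/824 ≈ 1.7961e+7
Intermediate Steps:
u(N) = -7 + N
M = -16 (M = -7 - 9 = -16)
w(T) = -180/T - T/16 (w(T) = -180/T + T/(-16) = -180/T + T*(-1/16) = -180/T - T/16)
((215946 + 1368) - 189420)*((13*1)*48 + w(-309)) = ((215946 + 1368) - 189420)*((13*1)*48 + (-180/(-309) - 1/16*(-309))) = (217314 - 189420)*(13*48 + (-180*(-1/309) + 309/16)) = 27894*(624 + (60/103 + 309/16)) = 27894*(624 + 32787/1648) = 27894*(1061139/1648) = 14799705633/824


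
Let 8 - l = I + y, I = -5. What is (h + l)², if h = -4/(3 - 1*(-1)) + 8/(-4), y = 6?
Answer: 16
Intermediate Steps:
h = -3 (h = -4/(3 + 1) + 8*(-¼) = -4/4 - 2 = -4*¼ - 2 = -1 - 2 = -3)
l = 7 (l = 8 - (-5 + 6) = 8 - 1*1 = 8 - 1 = 7)
(h + l)² = (-3 + 7)² = 4² = 16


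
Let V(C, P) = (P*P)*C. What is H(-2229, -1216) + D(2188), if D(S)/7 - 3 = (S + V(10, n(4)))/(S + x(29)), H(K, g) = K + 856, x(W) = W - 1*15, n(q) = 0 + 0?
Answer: -1480894/1101 ≈ -1345.0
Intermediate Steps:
n(q) = 0
V(C, P) = C*P**2 (V(C, P) = P**2*C = C*P**2)
x(W) = -15 + W (x(W) = W - 15 = -15 + W)
H(K, g) = 856 + K
D(S) = 21 + 7*S/(14 + S) (D(S) = 21 + 7*((S + 10*0**2)/(S + (-15 + 29))) = 21 + 7*((S + 10*0)/(S + 14)) = 21 + 7*((S + 0)/(14 + S)) = 21 + 7*(S/(14 + S)) = 21 + 7*S/(14 + S))
H(-2229, -1216) + D(2188) = (856 - 2229) + 14*(21 + 2*2188)/(14 + 2188) = -1373 + 14*(21 + 4376)/2202 = -1373 + 14*(1/2202)*4397 = -1373 + 30779/1101 = -1480894/1101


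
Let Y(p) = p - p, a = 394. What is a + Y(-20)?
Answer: 394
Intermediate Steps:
Y(p) = 0
a + Y(-20) = 394 + 0 = 394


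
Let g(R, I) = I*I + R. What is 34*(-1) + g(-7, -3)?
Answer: -32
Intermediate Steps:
g(R, I) = R + I² (g(R, I) = I² + R = R + I²)
34*(-1) + g(-7, -3) = 34*(-1) + (-7 + (-3)²) = -34 + (-7 + 9) = -34 + 2 = -32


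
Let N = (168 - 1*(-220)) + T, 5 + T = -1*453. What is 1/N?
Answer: -1/70 ≈ -0.014286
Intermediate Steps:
T = -458 (T = -5 - 1*453 = -5 - 453 = -458)
N = -70 (N = (168 - 1*(-220)) - 458 = (168 + 220) - 458 = 388 - 458 = -70)
1/N = 1/(-70) = -1/70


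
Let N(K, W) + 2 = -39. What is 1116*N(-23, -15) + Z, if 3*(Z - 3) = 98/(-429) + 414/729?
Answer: -1589867065/34749 ≈ -45753.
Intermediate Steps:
N(K, W) = -41 (N(K, W) = -2 - 39 = -41)
Z = 108179/34749 (Z = 3 + (98/(-429) + 414/729)/3 = 3 + (98*(-1/429) + 414*(1/729))/3 = 3 + (-98/429 + 46/81)/3 = 3 + (⅓)*(3932/11583) = 3 + 3932/34749 = 108179/34749 ≈ 3.1132)
1116*N(-23, -15) + Z = 1116*(-41) + 108179/34749 = -45756 + 108179/34749 = -1589867065/34749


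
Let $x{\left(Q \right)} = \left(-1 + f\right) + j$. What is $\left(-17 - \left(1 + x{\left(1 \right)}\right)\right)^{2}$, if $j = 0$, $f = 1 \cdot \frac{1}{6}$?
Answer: $\frac{10609}{36} \approx 294.69$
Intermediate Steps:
$f = \frac{1}{6}$ ($f = 1 \cdot \frac{1}{6} = \frac{1}{6} \approx 0.16667$)
$x{\left(Q \right)} = - \frac{5}{6}$ ($x{\left(Q \right)} = \left(-1 + \frac{1}{6}\right) + 0 = - \frac{5}{6} + 0 = - \frac{5}{6}$)
$\left(-17 - \left(1 + x{\left(1 \right)}\right)\right)^{2} = \left(-17 - \frac{1}{6}\right)^{2} = \left(- \frac{103}{6}\right)^{2} = \frac{10609}{36}$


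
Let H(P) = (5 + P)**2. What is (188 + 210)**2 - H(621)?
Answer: -233472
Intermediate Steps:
(188 + 210)**2 - H(621) = (188 + 210)**2 - (5 + 621)**2 = 398**2 - 1*626**2 = 158404 - 1*391876 = 158404 - 391876 = -233472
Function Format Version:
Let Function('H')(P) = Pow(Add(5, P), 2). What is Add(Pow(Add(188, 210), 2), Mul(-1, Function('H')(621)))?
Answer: -233472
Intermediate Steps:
Add(Pow(Add(188, 210), 2), Mul(-1, Function('H')(621))) = Add(Pow(Add(188, 210), 2), Mul(-1, Pow(Add(5, 621), 2))) = Add(Pow(398, 2), Mul(-1, Pow(626, 2))) = Add(158404, Mul(-1, 391876)) = Add(158404, -391876) = -233472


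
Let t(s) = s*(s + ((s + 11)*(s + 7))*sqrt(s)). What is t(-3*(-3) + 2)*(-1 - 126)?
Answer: -15367 - 553212*sqrt(11) ≈ -1.8502e+6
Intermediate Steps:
t(s) = s*(s + sqrt(s)*(7 + s)*(11 + s)) (t(s) = s*(s + ((11 + s)*(7 + s))*sqrt(s)) = s*(s + ((7 + s)*(11 + s))*sqrt(s)) = s*(s + sqrt(s)*(7 + s)*(11 + s)))
t(-3*(-3) + 2)*(-1 - 126) = ((-3*(-3) + 2)**2 + (-3*(-3) + 2)**(7/2) + 18*(-3*(-3) + 2)**(5/2) + 77*(-3*(-3) + 2)**(3/2))*(-1 - 126) = ((9 + 2)**2 + (9 + 2)**(7/2) + 18*(9 + 2)**(5/2) + 77*(9 + 2)**(3/2))*(-127) = (11**2 + 11**(7/2) + 18*11**(5/2) + 77*11**(3/2))*(-127) = (121 + 1331*sqrt(11) + 18*(121*sqrt(11)) + 77*(11*sqrt(11)))*(-127) = (121 + 1331*sqrt(11) + 2178*sqrt(11) + 847*sqrt(11))*(-127) = (121 + 4356*sqrt(11))*(-127) = -15367 - 553212*sqrt(11)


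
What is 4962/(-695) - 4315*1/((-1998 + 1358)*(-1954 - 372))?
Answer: -1477926121/206920960 ≈ -7.1425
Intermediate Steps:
4962/(-695) - 4315*1/((-1998 + 1358)*(-1954 - 372)) = 4962*(-1/695) - 4315/((-640*(-2326))) = -4962/695 - 4315/1488640 = -4962/695 - 4315*1/1488640 = -4962/695 - 863/297728 = -1477926121/206920960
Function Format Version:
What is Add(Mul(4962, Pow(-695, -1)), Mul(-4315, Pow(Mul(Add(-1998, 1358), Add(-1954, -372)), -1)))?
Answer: Rational(-1477926121, 206920960) ≈ -7.1425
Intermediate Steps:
Add(Mul(4962, Pow(-695, -1)), Mul(-4315, Pow(Mul(Add(-1998, 1358), Add(-1954, -372)), -1))) = Add(Mul(4962, Rational(-1, 695)), Mul(-4315, Pow(Mul(-640, -2326), -1))) = Add(Rational(-4962, 695), Mul(-4315, Pow(1488640, -1))) = Add(Rational(-4962, 695), Mul(-4315, Rational(1, 1488640))) = Add(Rational(-4962, 695), Rational(-863, 297728)) = Rational(-1477926121, 206920960)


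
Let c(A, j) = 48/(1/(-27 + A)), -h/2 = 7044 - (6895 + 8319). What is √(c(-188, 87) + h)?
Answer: 2*√1505 ≈ 77.589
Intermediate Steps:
h = 16340 (h = -2*(7044 - (6895 + 8319)) = -2*(7044 - 1*15214) = -2*(7044 - 15214) = -2*(-8170) = 16340)
c(A, j) = -1296 + 48*A (c(A, j) = 48*(-27 + A) = -1296 + 48*A)
√(c(-188, 87) + h) = √((-1296 + 48*(-188)) + 16340) = √((-1296 - 9024) + 16340) = √(-10320 + 16340) = √6020 = 2*√1505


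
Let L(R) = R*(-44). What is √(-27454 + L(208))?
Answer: I*√36606 ≈ 191.33*I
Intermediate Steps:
L(R) = -44*R
√(-27454 + L(208)) = √(-27454 - 44*208) = √(-27454 - 9152) = √(-36606) = I*√36606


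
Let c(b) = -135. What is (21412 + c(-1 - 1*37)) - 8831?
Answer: 12446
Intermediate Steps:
(21412 + c(-1 - 1*37)) - 8831 = (21412 - 135) - 8831 = 21277 - 8831 = 12446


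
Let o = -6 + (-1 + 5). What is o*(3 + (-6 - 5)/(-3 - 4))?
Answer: -64/7 ≈ -9.1429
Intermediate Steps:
o = -2 (o = -6 + 4 = -2)
o*(3 + (-6 - 5)/(-3 - 4)) = -2*(3 + (-6 - 5)/(-3 - 4)) = -2*(3 - 11/(-7)) = -2*(3 - 11*(-⅐)) = -2*(3 + 11/7) = -2*32/7 = -64/7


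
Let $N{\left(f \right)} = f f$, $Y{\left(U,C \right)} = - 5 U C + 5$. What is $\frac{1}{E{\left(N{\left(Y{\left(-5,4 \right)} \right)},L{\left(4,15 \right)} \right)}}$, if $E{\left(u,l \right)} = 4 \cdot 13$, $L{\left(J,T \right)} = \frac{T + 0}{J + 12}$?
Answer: $\frac{1}{52} \approx 0.019231$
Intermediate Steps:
$L{\left(J,T \right)} = \frac{T}{12 + J}$
$Y{\left(U,C \right)} = 5 - 5 C U$ ($Y{\left(U,C \right)} = - 5 C U + 5 = 5 - 5 C U$)
$N{\left(f \right)} = f^{2}$
$E{\left(u,l \right)} = 52$
$\frac{1}{E{\left(N{\left(Y{\left(-5,4 \right)} \right)},L{\left(4,15 \right)} \right)}} = \frac{1}{52}$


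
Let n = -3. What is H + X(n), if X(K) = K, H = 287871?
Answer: 287868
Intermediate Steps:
H + X(n) = 287871 - 3 = 287868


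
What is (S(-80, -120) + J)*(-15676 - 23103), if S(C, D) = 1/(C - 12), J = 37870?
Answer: -135107548381/92 ≈ -1.4686e+9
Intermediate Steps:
S(C, D) = 1/(-12 + C)
(S(-80, -120) + J)*(-15676 - 23103) = (1/(-12 - 80) + 37870)*(-15676 - 23103) = (1/(-92) + 37870)*(-38779) = (-1/92 + 37870)*(-38779) = (3484039/92)*(-38779) = -135107548381/92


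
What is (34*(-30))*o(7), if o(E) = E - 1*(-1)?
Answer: -8160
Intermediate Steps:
o(E) = 1 + E (o(E) = E + 1 = 1 + E)
(34*(-30))*o(7) = (34*(-30))*(1 + 7) = -1020*8 = -8160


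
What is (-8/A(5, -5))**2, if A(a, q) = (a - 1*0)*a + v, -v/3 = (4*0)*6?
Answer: 64/625 ≈ 0.10240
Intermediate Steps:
v = 0 (v = -3*4*0*6 = -0*6 = -3*0 = 0)
A(a, q) = a**2 (A(a, q) = (a - 1*0)*a + 0 = (a + 0)*a + 0 = a*a + 0 = a**2 + 0 = a**2)
(-8/A(5, -5))**2 = (-8/(5**2))**2 = (-8/25)**2 = 64/625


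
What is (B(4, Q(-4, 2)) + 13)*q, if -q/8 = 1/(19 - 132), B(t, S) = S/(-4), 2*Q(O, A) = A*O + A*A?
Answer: 108/113 ≈ 0.95575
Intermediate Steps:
Q(O, A) = A**2/2 + A*O/2 (Q(O, A) = (A*O + A*A)/2 = (A*O + A**2)/2 = (A**2 + A*O)/2 = A**2/2 + A*O/2)
B(t, S) = -S/4 (B(t, S) = S*(-1/4) = -S/4)
q = 8/113 (q = -8/(19 - 132) = -8/(-113) = -8*(-1/113) = 8/113 ≈ 0.070796)
(B(4, Q(-4, 2)) + 13)*q = (-2*(2 - 4)/8 + 13)*(8/113) = (-2*(-2)/8 + 13)*(8/113) = (-1/4*(-2) + 13)*(8/113) = (1/2 + 13)*(8/113) = (27/2)*(8/113) = 108/113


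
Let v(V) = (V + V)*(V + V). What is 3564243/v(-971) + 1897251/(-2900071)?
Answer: 3181333640889/10937223366844 ≈ 0.29087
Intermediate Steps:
v(V) = 4*V² (v(V) = (2*V)*(2*V) = 4*V²)
3564243/v(-971) + 1897251/(-2900071) = 3564243/((4*(-971)²)) + 1897251/(-2900071) = 3564243/((4*942841)) + 1897251*(-1/2900071) = 3564243/3771364 - 1897251/2900071 = 3181333640889/10937223366844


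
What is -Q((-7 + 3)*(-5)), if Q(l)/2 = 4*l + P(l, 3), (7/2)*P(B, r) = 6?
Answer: -1144/7 ≈ -163.43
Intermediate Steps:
P(B, r) = 12/7 (P(B, r) = (2/7)*6 = 12/7)
Q(l) = 24/7 + 8*l (Q(l) = 2*(4*l + 12/7) = 2*(12/7 + 4*l) = 24/7 + 8*l)
-Q((-7 + 3)*(-5)) = -(24/7 + 8*((-7 + 3)*(-5))) = -(24/7 + 8*(-4*(-5))) = -(24/7 + 8*20) = -(24/7 + 160) = -1*1144/7 = -1144/7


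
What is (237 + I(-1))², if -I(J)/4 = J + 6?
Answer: 47089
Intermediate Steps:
I(J) = -24 - 4*J (I(J) = -4*(J + 6) = -4*(6 + J) = -24 - 4*J)
(237 + I(-1))² = (237 + (-24 - 4*(-1)))² = (237 + (-24 + 4))² = (237 - 20)² = 217² = 47089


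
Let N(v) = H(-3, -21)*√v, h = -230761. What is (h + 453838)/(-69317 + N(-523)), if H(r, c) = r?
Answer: -15463028409/4804851196 + 669231*I*√523/4804851196 ≈ -3.2182 + 0.0031853*I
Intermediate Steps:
N(v) = -3*√v
(h + 453838)/(-69317 + N(-523)) = (-230761 + 453838)/(-69317 - 3*I*√523) = 223077/(-69317 - 3*I*√523)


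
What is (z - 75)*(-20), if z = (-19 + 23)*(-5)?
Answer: 1900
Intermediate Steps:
z = -20 (z = 4*(-5) = -20)
(z - 75)*(-20) = (-20 - 75)*(-20) = -95*(-20) = 1900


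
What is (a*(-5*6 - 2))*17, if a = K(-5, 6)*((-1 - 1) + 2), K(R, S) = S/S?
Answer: 0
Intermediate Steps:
K(R, S) = 1
a = 0 (a = 1*((-1 - 1) + 2) = 1*(-2 + 2) = 1*0 = 0)
(a*(-5*6 - 2))*17 = (0*(-5*6 - 2))*17 = (0*(-30 - 2))*17 = (0*(-32))*17 = 0*17 = 0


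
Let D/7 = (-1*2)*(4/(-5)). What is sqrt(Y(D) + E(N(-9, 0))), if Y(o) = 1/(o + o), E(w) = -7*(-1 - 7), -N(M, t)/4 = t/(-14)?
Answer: sqrt(43939)/28 ≈ 7.4863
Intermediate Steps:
N(M, t) = 2*t/7 (N(M, t) = -4*t/(-14) = -4*t*(-1)/14 = -(-2)*t/7 = 2*t/7)
E(w) = 56 (E(w) = -7*(-8) = 56)
D = 56/5 (D = 7*((-1*2)*(4/(-5))) = 7*(-8*(-1)/5) = 7*(-2*(-4/5)) = 7*(8/5) = 56/5 ≈ 11.200)
Y(o) = 1/(2*o)
sqrt(Y(D) + E(N(-9, 0))) = sqrt(1/(2*(56/5)) + 56) = sqrt((1/2)*(5/56) + 56) = sqrt(5/112 + 56) = sqrt(6277/112) = sqrt(43939)/28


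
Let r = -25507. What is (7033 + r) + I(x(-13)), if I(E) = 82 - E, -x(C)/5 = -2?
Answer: -18402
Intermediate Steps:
x(C) = 10 (x(C) = -5*(-2) = 10)
(7033 + r) + I(x(-13)) = (7033 - 25507) + (82 - 1*10) = -18474 + (82 - 10) = -18474 + 72 = -18402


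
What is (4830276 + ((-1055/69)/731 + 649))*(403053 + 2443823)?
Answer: 693689805520837520/50439 ≈ 1.3753e+13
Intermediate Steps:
(4830276 + ((-1055/69)/731 + 649))*(403053 + 2443823) = (4830276 + ((-1055*1/69)/731 + 649))*2846876 = (4830276 + ((1/731)*(-1055/69) + 649))*2846876 = (4830276 + (-1055/50439 + 649))*2846876 = (4830276 + 32733856/50439)*2846876 = (243667025020/50439)*2846876 = 693689805520837520/50439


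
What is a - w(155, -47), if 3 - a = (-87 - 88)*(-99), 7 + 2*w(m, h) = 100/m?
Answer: -1073767/62 ≈ -17319.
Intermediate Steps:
w(m, h) = -7/2 + 50/m (w(m, h) = -7/2 + (100/m)/2 = -7/2 + 50/m)
a = -17322 (a = 3 - (-87 - 88)*(-99) = 3 - (-175)*(-99) = 3 - 1*17325 = 3 - 17325 = -17322)
a - w(155, -47) = -17322 - (-7/2 + 50/155) = -17322 - (-7/2 + 50*(1/155)) = -17322 - (-7/2 + 10/31) = -17322 - 1*(-197/62) = -17322 + 197/62 = -1073767/62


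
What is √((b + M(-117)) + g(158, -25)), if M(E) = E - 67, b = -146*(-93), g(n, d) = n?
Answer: 44*√7 ≈ 116.41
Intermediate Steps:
b = 13578
M(E) = -67 + E
√((b + M(-117)) + g(158, -25)) = √((13578 + (-67 - 117)) + 158) = √((13578 - 184) + 158) = √(13394 + 158) = √13552 = 44*√7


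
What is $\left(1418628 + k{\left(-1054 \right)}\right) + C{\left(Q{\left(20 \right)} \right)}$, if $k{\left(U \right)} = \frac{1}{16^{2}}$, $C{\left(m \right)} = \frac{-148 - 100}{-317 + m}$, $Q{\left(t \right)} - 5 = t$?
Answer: $\frac{26511336009}{18688} \approx 1.4186 \cdot 10^{6}$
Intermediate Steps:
$Q{\left(t \right)} = 5 + t$
$C{\left(m \right)} = - \frac{248}{-317 + m}$
$k{\left(U \right)} = \frac{1}{256}$
$\left(1418628 + k{\left(-1054 \right)}\right) + C{\left(Q{\left(20 \right)} \right)} = \left(1418628 + \frac{1}{256}\right) - \frac{248}{-317 + \left(5 + 20\right)} = \frac{363168769}{256} - \frac{248}{-317 + 25} = \frac{363168769}{256} - \frac{248}{-292} = \frac{363168769}{256} - - \frac{62}{73} = \frac{363168769}{256} + \frac{62}{73} = \frac{26511336009}{18688}$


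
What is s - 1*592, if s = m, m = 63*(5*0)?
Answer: -592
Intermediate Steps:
m = 0 (m = 63*0 = 0)
s = 0
s - 1*592 = 0 - 1*592 = 0 - 592 = -592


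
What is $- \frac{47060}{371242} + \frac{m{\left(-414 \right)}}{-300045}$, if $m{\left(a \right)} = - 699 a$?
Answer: $- \frac{20258725852}{18564884315} \approx -1.0912$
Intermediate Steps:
$- \frac{47060}{371242} + \frac{m{\left(-414 \right)}}{-300045} = - \frac{47060}{371242} + \frac{\left(-699\right) \left(-414\right)}{-300045} = \left(-47060\right) \frac{1}{371242} + 289386 \left(- \frac{1}{300045}\right) = - \frac{23530}{185621} - \frac{96462}{100015} = - \frac{20258725852}{18564884315}$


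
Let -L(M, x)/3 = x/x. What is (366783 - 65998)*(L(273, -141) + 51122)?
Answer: 15375828415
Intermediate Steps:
L(M, x) = -3 (L(M, x) = -3*x/x = -3*1 = -3)
(366783 - 65998)*(L(273, -141) + 51122) = (366783 - 65998)*(-3 + 51122) = 300785*51119 = 15375828415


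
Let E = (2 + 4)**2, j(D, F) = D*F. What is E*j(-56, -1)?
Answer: 2016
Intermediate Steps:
E = 36 (E = 6**2 = 36)
E*j(-56, -1) = 36*(-56*(-1)) = 36*56 = 2016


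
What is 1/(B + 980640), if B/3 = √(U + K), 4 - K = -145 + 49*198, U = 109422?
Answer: 108960/106850434531 - √99869/320551303593 ≈ 1.0188e-6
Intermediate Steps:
K = -9553 (K = 4 - (-145 + 49*198) = 4 - (-145 + 9702) = 4 - 1*9557 = 4 - 9557 = -9553)
B = 3*√99869 (B = 3*√(109422 - 9553) = 3*√99869 ≈ 948.06)
1/(B + 980640) = 1/(3*√99869 + 980640) = 1/(980640 + 3*√99869)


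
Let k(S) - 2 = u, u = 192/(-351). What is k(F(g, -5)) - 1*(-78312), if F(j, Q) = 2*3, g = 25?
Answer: 9162674/117 ≈ 78314.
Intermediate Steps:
F(j, Q) = 6
u = -64/117 (u = 192*(-1/351) = -64/117 ≈ -0.54701)
k(S) = 170/117 (k(S) = 2 - 64/117 = 170/117)
k(F(g, -5)) - 1*(-78312) = 170/117 - 1*(-78312) = 170/117 + 78312 = 9162674/117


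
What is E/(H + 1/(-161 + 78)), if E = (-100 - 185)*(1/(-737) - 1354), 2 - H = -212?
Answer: 23605300845/13089857 ≈ 1803.3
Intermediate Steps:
H = 214 (H = 2 - 1*(-212) = 2 + 212 = 214)
E = 284401215/737 (E = -285*(-1/737 - 1354) = -285*(-997899/737) = 284401215/737 ≈ 3.8589e+5)
E/(H + 1/(-161 + 78)) = 284401215/(737*(214 + 1/(-161 + 78))) = 284401215/(737*(214 + 1/(-83))) = 284401215/(737*(214 - 1/83)) = 284401215/(737*(17761/83)) = (284401215/737)*(83/17761) = 23605300845/13089857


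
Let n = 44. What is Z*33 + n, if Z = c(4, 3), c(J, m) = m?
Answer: 143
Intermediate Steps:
Z = 3
Z*33 + n = 3*33 + 44 = 99 + 44 = 143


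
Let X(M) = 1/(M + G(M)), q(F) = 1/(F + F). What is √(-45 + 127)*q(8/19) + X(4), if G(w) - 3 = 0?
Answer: ⅐ + 19*√82/16 ≈ 10.896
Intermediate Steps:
G(w) = 3 (G(w) = 3 + 0 = 3)
q(F) = 1/(2*F)
X(M) = 1/(3 + M) (X(M) = 1/(M + 3) = 1/(3 + M))
√(-45 + 127)*q(8/19) + X(4) = √(-45 + 127)*(1/(2*((8/19)))) + 1/(3 + 4) = √82*(1/(2*((8*(1/19))))) + 1/7 = √82*(1/(2*(8/19))) + ⅐ = √82*((½)*(19/8)) + ⅐ = √82*(19/16) + ⅐ = 19*√82/16 + ⅐ = ⅐ + 19*√82/16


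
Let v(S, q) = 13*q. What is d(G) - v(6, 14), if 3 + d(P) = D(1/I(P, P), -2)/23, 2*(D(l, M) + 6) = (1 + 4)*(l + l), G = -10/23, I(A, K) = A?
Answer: -8545/46 ≈ -185.76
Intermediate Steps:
G = -10/23 (G = -10*1/23 = -10/23 ≈ -0.43478)
D(l, M) = -6 + 5*l (D(l, M) = -6 + ((1 + 4)*(l + l))/2 = -6 + (5*(2*l))/2 = -6 + (10*l)/2 = -6 + 5*l)
d(P) = -75/23 + 5/(23*P) (d(P) = -3 + (-6 + 5/P)/23 = -3 + (-6 + 5/P)*(1/23) = -3 + (-6/23 + 5/(23*P)) = -75/23 + 5/(23*P))
d(G) - v(6, 14) = 5*(1 - 15*(-10/23))/(23*(-10/23)) - 13*14 = (5/23)*(-23/10)*(1 + 150/23) - 1*182 = (5/23)*(-23/10)*(173/23) - 182 = -173/46 - 182 = -8545/46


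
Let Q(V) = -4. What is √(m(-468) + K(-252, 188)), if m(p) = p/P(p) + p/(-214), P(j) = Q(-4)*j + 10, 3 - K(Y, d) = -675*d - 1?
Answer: 2*√321639038506537/100687 ≈ 356.24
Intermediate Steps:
K(Y, d) = 4 + 675*d (K(Y, d) = 3 - (-675*d - 1) = 3 - (-1 - 675*d) = 3 + (1 + 675*d) = 4 + 675*d)
P(j) = 10 - 4*j (P(j) = -4*j + 10 = 10 - 4*j)
m(p) = -p/214 + p/(10 - 4*p) (m(p) = p/(10 - 4*p) + p/(-214) = p/(10 - 4*p) + p*(-1/214) = p/(10 - 4*p) - p/214 = -p/214 + p/(10 - 4*p))
√(m(-468) + K(-252, 188)) = √((1/107)*(-468)*(51 - 468)/(5 - 2*(-468)) + (4 + 675*188)) = √((1/107)*(-468)*(-417)/(5 + 936) + (4 + 126900)) = √((1/107)*(-468)*(-417)/941 + 126904) = √((1/107)*(-468)*(1/941)*(-417) + 126904) = √(195156/100687 + 126904) = √(12777778204/100687) = 2*√321639038506537/100687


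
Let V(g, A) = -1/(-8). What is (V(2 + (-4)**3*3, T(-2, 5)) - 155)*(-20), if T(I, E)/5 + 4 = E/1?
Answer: 6195/2 ≈ 3097.5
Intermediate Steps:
T(I, E) = -20 + 5*E (T(I, E) = -20 + 5*(E/1) = -20 + 5*(E*1) = -20 + 5*E)
V(g, A) = 1/8 (V(g, A) = -1*(-1/8) = 1/8)
(V(2 + (-4)**3*3, T(-2, 5)) - 155)*(-20) = (1/8 - 155)*(-20) = -1239/8*(-20) = 6195/2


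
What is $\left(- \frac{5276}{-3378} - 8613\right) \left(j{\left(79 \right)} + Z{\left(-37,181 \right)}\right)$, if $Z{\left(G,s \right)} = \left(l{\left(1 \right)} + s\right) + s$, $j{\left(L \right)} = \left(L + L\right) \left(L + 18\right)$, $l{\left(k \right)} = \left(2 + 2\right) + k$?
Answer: $- \frac{76083425089}{563} \approx -1.3514 \cdot 10^{8}$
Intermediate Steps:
$l{\left(k \right)} = 4 + k$
$j{\left(L \right)} = 2 L \left(18 + L\right)$
$Z{\left(G,s \right)} = 5 + 2 s$ ($Z{\left(G,s \right)} = \left(\left(4 + 1\right) + s\right) + s = \left(5 + s\right) + s = 5 + 2 s$)
$\left(- \frac{5276}{-3378} - 8613\right) \left(j{\left(79 \right)} + Z{\left(-37,181 \right)}\right) = \left(- \frac{5276}{-3378} - 8613\right) \left(2 \cdot 79 \left(18 + 79\right) + \left(5 + 2 \cdot 181\right)\right) = \left(\left(-5276\right) \left(- \frac{1}{3378}\right) - 8613\right) \left(2 \cdot 79 \cdot 97 + \left(5 + 362\right)\right) = \left(\frac{2638}{1689} - 8613\right) \left(15326 + 367\right) = \left(- \frac{14544719}{1689}\right) 15693 = - \frac{76083425089}{563}$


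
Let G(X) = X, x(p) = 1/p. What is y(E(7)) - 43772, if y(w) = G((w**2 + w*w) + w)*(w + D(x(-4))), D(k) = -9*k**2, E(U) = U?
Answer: -689537/16 ≈ -43096.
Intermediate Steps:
y(w) = (-9/16 + w)*(w + 2*w**2) (y(w) = ((w**2 + w*w) + w)*(w - 9*(1/(-4))**2) = ((w**2 + w**2) + w)*(w - 9*(-1/4)**2) = (2*w**2 + w)*(w - 9*1/16) = (w + 2*w**2)*(w - 9/16) = (w + 2*w**2)*(-9/16 + w) = (-9/16 + w)*(w + 2*w**2))
y(E(7)) - 43772 = (1/16)*7*(1 + 2*7)*(-9 + 16*7) - 43772 = (1/16)*7*(1 + 14)*(-9 + 112) - 43772 = (1/16)*7*15*103 - 43772 = 10815/16 - 43772 = -689537/16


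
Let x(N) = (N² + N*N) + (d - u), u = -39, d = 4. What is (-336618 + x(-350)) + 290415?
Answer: 198840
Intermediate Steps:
x(N) = 43 + 2*N² (x(N) = (N² + N*N) + (4 - 1*(-39)) = (N² + N²) + (4 + 39) = 2*N² + 43 = 43 + 2*N²)
(-336618 + x(-350)) + 290415 = (-336618 + (43 + 2*(-350)²)) + 290415 = (-336618 + (43 + 2*122500)) + 290415 = (-336618 + (43 + 245000)) + 290415 = (-336618 + 245043) + 290415 = -91575 + 290415 = 198840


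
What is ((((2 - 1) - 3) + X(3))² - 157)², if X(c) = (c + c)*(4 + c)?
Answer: 2082249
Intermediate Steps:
X(c) = 2*c*(4 + c) (X(c) = (2*c)*(4 + c) = 2*c*(4 + c))
((((2 - 1) - 3) + X(3))² - 157)² = ((((2 - 1) - 3) + 2*3*(4 + 3))² - 157)² = (((1 - 3) + 2*3*7)² - 157)² = ((-2 + 42)² - 157)² = (40² - 157)² = (1600 - 157)² = 1443² = 2082249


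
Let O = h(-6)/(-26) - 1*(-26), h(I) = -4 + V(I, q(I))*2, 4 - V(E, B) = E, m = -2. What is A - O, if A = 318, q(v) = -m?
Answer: 3804/13 ≈ 292.62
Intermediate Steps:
q(v) = 2 (q(v) = -1*(-2) = 2)
V(E, B) = 4 - E
h(I) = 4 - 2*I (h(I) = -4 + (4 - I)*2 = -4 + (8 - 2*I) = 4 - 2*I)
O = 330/13 (O = (4 - 2*(-6))/(-26) - 1*(-26) = (4 + 12)*(-1/26) + 26 = 16*(-1/26) + 26 = -8/13 + 26 = 330/13 ≈ 25.385)
A - O = 318 - 1*330/13 = 318 - 330/13 = 3804/13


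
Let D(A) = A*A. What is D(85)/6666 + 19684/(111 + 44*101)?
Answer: 164123419/30363630 ≈ 5.4053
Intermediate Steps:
D(A) = A²
D(85)/6666 + 19684/(111 + 44*101) = 85²/6666 + 19684/(111 + 44*101) = 7225*(1/6666) + 19684/(111 + 4444) = 7225/6666 + 19684/4555 = 164123419/30363630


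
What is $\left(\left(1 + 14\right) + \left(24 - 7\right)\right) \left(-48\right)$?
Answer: $-1536$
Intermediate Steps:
$\left(\left(1 + 14\right) + \left(24 - 7\right)\right) \left(-48\right) = \left(15 + \left(24 - 7\right)\right) \left(-48\right) = \left(15 + 17\right) \left(-48\right) = 32 \left(-48\right) = -1536$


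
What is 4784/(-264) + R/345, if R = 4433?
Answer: -6669/1265 ≈ -5.2719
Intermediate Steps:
4784/(-264) + R/345 = 4784/(-264) + 4433/345 = 4784*(-1/264) + 4433*(1/345) = -598/33 + 4433/345 = -6669/1265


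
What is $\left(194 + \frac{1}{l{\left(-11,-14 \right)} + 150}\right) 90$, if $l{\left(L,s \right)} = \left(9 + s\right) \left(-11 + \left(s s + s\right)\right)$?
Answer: $\frac{820614}{47} \approx 17460.0$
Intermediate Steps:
$l{\left(L,s \right)} = \left(9 + s\right) \left(-11 + s + s^{2}\right)$ ($l{\left(L,s \right)} = \left(9 + s\right) \left(-11 + \left(s^{2} + s\right)\right) = \left(9 + s\right) \left(-11 + \left(s + s^{2}\right)\right) = \left(9 + s\right) \left(-11 + s + s^{2}\right)$)
$\left(194 + \frac{1}{l{\left(-11,-14 \right)} + 150}\right) 90 = \left(194 + \frac{1}{\left(-99 + \left(-14\right)^{3} - -28 + 10 \left(-14\right)^{2}\right) + 150}\right) 90 = \left(194 + \frac{1}{\left(-99 - 2744 + 28 + 10 \cdot 196\right) + 150}\right) 90 = \left(194 + \frac{1}{\left(-99 - 2744 + 28 + 1960\right) + 150}\right) 90 = \left(194 + \frac{1}{-855 + 150}\right) 90 = \left(194 + \frac{1}{-705}\right) 90 = \left(194 - \frac{1}{705}\right) 90 = \frac{136769}{705} \cdot 90 = \frac{820614}{47}$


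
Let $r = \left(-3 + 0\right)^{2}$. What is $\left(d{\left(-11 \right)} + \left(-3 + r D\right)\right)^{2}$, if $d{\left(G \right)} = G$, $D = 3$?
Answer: $169$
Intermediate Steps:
$r = 9$ ($r = \left(-3\right)^{2} = 9$)
$\left(d{\left(-11 \right)} + \left(-3 + r D\right)\right)^{2} = \left(-11 + \left(-3 + 9 \cdot 3\right)\right)^{2} = \left(-11 + \left(-3 + 27\right)\right)^{2} = \left(-11 + 24\right)^{2} = 13^{2} = 169$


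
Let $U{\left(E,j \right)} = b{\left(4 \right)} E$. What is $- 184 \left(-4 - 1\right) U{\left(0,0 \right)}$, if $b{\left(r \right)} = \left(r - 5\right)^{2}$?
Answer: $0$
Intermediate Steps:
$b{\left(r \right)} = \left(-5 + r\right)^{2}$
$U{\left(E,j \right)} = E$ ($U{\left(E,j \right)} = \left(-5 + 4\right)^{2} E = \left(-1\right)^{2} E = 1 E = E$)
$- 184 \left(-4 - 1\right) U{\left(0,0 \right)} = - 184 \left(-4 - 1\right) 0 = - 184 \left(\left(-5\right) 0\right) = \left(-184\right) 0 = 0$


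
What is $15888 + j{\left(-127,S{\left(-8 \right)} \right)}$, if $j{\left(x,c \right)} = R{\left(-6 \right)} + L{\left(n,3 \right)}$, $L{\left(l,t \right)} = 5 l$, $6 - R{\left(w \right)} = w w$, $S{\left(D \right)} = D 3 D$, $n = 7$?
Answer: $15893$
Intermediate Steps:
$S{\left(D \right)} = 3 D^{2}$ ($S{\left(D \right)} = 3 D D = 3 D^{2}$)
$R{\left(w \right)} = 6 - w^{2}$ ($R{\left(w \right)} = 6 - w w = 6 - w^{2}$)
$j{\left(x,c \right)} = 5$ ($j{\left(x,c \right)} = \left(6 - \left(-6\right)^{2}\right) + 5 \cdot 7 = \left(6 - 36\right) + 35 = -30 + 35 = 5$)
$15888 + j{\left(-127,S{\left(-8 \right)} \right)} = 15888 + 5 = 15893$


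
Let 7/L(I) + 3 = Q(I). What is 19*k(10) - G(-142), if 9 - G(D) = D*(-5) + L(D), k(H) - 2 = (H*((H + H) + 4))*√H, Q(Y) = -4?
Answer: 738 + 4560*√10 ≈ 15158.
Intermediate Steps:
L(I) = -1 (L(I) = 7/(-3 - 4) = 7/(-7) = 7*(-⅐) = -1)
k(H) = 2 + H^(3/2)*(4 + 2*H) (k(H) = 2 + (H*((H + H) + 4))*√H = 2 + (H*(2*H + 4))*√H = 2 + (H*(4 + 2*H))*√H = 2 + H^(3/2)*(4 + 2*H))
G(D) = 10 + 5*D (G(D) = 9 - (D*(-5) - 1) = 9 - (-5*D - 1) = 9 - (-1 - 5*D) = 9 + (1 + 5*D) = 10 + 5*D)
19*k(10) - G(-142) = 19*(2 + 2*10^(5/2) + 4*10^(3/2)) - (10 + 5*(-142)) = 19*(2 + 2*(100*√10) + 4*(10*√10)) - (10 - 710) = 19*(2 + 200*√10 + 40*√10) - 1*(-700) = 19*(2 + 240*√10) + 700 = (38 + 4560*√10) + 700 = 738 + 4560*√10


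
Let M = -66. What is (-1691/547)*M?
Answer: 111606/547 ≈ 204.03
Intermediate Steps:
(-1691/547)*M = -1691/547*(-66) = 111606/547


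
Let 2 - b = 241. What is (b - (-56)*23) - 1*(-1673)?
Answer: 2722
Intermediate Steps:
b = -239 (b = 2 - 1*241 = 2 - 241 = -239)
(b - (-56)*23) - 1*(-1673) = (-239 - (-56)*23) - 1*(-1673) = (-239 - 1*(-1288)) + 1673 = (-239 + 1288) + 1673 = 1049 + 1673 = 2722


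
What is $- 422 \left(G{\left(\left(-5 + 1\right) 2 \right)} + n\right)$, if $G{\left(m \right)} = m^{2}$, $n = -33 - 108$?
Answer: $32494$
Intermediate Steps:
$n = -141$ ($n = -33 - 108 = -141$)
$- 422 \left(G{\left(\left(-5 + 1\right) 2 \right)} + n\right) = - 422 \left(\left(\left(-5 + 1\right) 2\right)^{2} - 141\right) = - 422 \left(\left(\left(-4\right) 2\right)^{2} - 141\right) = - 422 \left(\left(-8\right)^{2} - 141\right) = - 422 \left(64 - 141\right) = \left(-422\right) \left(-77\right) = 32494$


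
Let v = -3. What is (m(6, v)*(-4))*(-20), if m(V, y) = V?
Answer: 480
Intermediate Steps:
(m(6, v)*(-4))*(-20) = (6*(-4))*(-20) = -24*(-20) = 480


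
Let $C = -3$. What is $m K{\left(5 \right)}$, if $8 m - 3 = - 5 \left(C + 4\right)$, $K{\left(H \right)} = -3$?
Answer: $\frac{3}{4} \approx 0.75$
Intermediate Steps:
$m = - \frac{1}{4}$ ($m = \frac{3}{8} + \frac{\left(-5\right) \left(-3 + 4\right)}{8} = \frac{3}{8} + \frac{\left(-5\right) 1}{8} = \frac{3}{8} + \frac{1}{8} \left(-5\right) = \frac{3}{8} - \frac{5}{8} = - \frac{1}{4} \approx -0.25$)
$m K{\left(5 \right)} = \left(- \frac{1}{4}\right) \left(-3\right) = \frac{3}{4}$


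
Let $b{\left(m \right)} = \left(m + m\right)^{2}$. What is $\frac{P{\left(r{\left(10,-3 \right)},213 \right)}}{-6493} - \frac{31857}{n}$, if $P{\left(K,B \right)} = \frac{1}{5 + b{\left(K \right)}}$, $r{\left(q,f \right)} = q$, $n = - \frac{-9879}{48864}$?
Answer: $- \frac{36878337810809}{234040185} \approx -1.5757 \cdot 10^{5}$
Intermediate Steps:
$n = \frac{3293}{16288}$ ($n = - \frac{-9879}{48864} = \left(-1\right) \left(- \frac{3293}{16288}\right) = \frac{3293}{16288} \approx 0.20217$)
$b{\left(m \right)} = 4 m^{2}$ ($b{\left(m \right)} = \left(2 m\right)^{2} = 4 m^{2}$)
$P{\left(K,B \right)} = \frac{1}{5 + 4 K^{2}}$
$\frac{P{\left(r{\left(10,-3 \right)},213 \right)}}{-6493} - \frac{31857}{n} = \frac{1}{\left(5 + 4 \cdot 10^{2}\right) \left(-6493\right)} - \frac{31857}{\frac{3293}{16288}} = \frac{1}{5 + 4 \cdot 100} \left(- \frac{1}{6493}\right) - \frac{14023968}{89} = \frac{1}{5 + 400} \left(- \frac{1}{6493}\right) - \frac{14023968}{89} = \frac{1}{405} \left(- \frac{1}{6493}\right) - \frac{14023968}{89} = - \frac{1}{2629665} - \frac{14023968}{89} = - \frac{36878337810809}{234040185}$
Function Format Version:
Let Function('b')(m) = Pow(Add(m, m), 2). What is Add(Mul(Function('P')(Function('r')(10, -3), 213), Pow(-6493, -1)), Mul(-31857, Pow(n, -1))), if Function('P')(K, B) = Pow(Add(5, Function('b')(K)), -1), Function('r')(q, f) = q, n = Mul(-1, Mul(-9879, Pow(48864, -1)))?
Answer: Rational(-36878337810809, 234040185) ≈ -1.5757e+5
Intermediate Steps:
n = Rational(3293, 16288) (n = Mul(-1, Mul(-9879, Rational(1, 48864))) = Mul(-1, Rational(-3293, 16288)) = Rational(3293, 16288) ≈ 0.20217)
Function('b')(m) = Mul(4, Pow(m, 2)) (Function('b')(m) = Pow(Mul(2, m), 2) = Mul(4, Pow(m, 2)))
Function('P')(K, B) = Pow(Add(5, Mul(4, Pow(K, 2))), -1)
Add(Mul(Function('P')(Function('r')(10, -3), 213), Pow(-6493, -1)), Mul(-31857, Pow(n, -1))) = Add(Mul(Pow(Add(5, Mul(4, Pow(10, 2))), -1), Pow(-6493, -1)), Mul(-31857, Pow(Rational(3293, 16288), -1))) = Add(Mul(Pow(Add(5, Mul(4, 100)), -1), Rational(-1, 6493)), Mul(-31857, Rational(16288, 3293))) = Add(Mul(Pow(Add(5, 400), -1), Rational(-1, 6493)), Rational(-14023968, 89)) = Add(Mul(Pow(405, -1), Rational(-1, 6493)), Rational(-14023968, 89)) = Add(Mul(Rational(1, 405), Rational(-1, 6493)), Rational(-14023968, 89)) = Add(Rational(-1, 2629665), Rational(-14023968, 89)) = Rational(-36878337810809, 234040185)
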